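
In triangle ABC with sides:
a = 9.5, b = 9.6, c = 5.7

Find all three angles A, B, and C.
By the law of cosines:
cos(A) = (b² + c² - a²)/(2bc) = 0.314327  →  A = 71.68°
cos(B) = (a² + c² - b²)/(2ac) = 0.282364  →  B = 73.6°
cos(C) = (a² + b² - c²)/(2ab) = 0.821930  →  C = 34.72°
Check: A + B + C = 180.0° ✓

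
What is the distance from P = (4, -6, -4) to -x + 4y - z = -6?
d = |(-1)(4) + 4(-6) + (-1)(-4) - (-6)| / √((-1)² + 4² + (-1)²) = 18/√18 = 4.243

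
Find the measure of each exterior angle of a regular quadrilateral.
Exterior angle of a regular n-gon = 360/n
Exterior angle = 360/4
Exterior angle = 90 degrees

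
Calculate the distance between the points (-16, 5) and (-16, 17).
Using the distance formula: d = sqrt((x₂-x₁)² + (y₂-y₁)²)
dx = (-16) - (-16) = 0
dy = 17 - 5 = 12
d = sqrt(0² + 12²) = sqrt(0 + 144) = sqrt(144) = 12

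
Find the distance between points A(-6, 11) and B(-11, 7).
Using the distance formula: d = sqrt((x₂-x₁)² + (y₂-y₁)²)
dx = (-11) - (-6) = -5
dy = 7 - 11 = -4
d = sqrt((-5)² + (-4)²) = sqrt(25 + 16) = sqrt(41) = 6.40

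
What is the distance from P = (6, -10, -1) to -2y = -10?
d = |0(6) + (-2)(-10) + 0(-1) - (-10)| / √(0² + (-2)² + 0²) = 30/√4 = 15.0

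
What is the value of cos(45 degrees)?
cos(45 degrees) = sqrt(2)/2
Decimal approximation: 0.7071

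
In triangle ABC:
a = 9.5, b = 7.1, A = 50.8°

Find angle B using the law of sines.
sin(B)/b = sin(A)/a
sin(B) = b·sin(A)/a = 7.1·sin(50.8°)/9.5 = 0.579169
B = arcsin(0.579169) = 35.39°  (b ≤ a, so B ≤ A and the acute solution is unique)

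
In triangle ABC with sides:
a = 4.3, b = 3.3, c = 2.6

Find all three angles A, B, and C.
By the law of cosines:
cos(A) = (b² + c² - a²)/(2bc) = -0.048951  →  A = 92.81°
cos(B) = (a² + c² - b²)/(2ac) = 0.642218  →  B = 50.04°
cos(C) = (a² + b² - c²)/(2ab) = 0.797040  →  C = 37.15°
Check: A + B + C = 180.0° ✓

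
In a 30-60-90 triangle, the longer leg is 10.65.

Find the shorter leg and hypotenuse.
In a 30-60-90 triangle, sides are in ratio 1 : √3 : 2.
Long leg = short leg·√3  →  short leg = 10.65/√3 = 6.149
Hypotenuse = 2·(short leg) = 2·10.65/√3 = 12.3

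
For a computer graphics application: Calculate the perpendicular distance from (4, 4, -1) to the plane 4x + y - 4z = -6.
d = |4(4) + 1(4) + (-4)(-1) - (-6)| / √(4² + 1² + (-4)²) = 30/√33 = 5.222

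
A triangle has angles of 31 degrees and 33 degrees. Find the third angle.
Sum of angles in a triangle = 180 degrees
Third angle = 180 - 31 - 33
Third angle = 116 degrees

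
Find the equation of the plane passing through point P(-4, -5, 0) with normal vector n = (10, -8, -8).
d = n·P = (10)(-4) + (-8)(-5) + (-8)(0) = 0
Plane: 10x - 8y - 8z = 0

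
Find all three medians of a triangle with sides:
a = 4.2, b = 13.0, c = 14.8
Using m_x = ½√(2y² + 2z² - x²):
m_a = ½√(2·13.0² + 2·14.8² - 4.2²) = ½√758.44 = 13.77
m_b = ½√(2·4.2² + 2·14.8² - 13.0²) = ½√304.36 = 8.723
m_c = ½√(2·4.2² + 2·13.0² - 14.8²) = ½√154.24 = 6.21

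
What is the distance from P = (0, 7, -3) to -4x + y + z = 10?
d = |(-4)(0) + 1(7) + 1(-3) - (10)| / √((-4)² + 1² + 1²) = 6/√18 = 1.414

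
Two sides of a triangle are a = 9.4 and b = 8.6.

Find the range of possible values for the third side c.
By the triangle inequality: |a - b| < c < a + b
|9.4 - 8.6| < c < 9.4 + 8.6
0.8 < c < 18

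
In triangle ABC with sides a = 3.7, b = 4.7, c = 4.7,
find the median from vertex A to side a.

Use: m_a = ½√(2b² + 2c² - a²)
m_a = ½√(2·4.7² + 2·4.7² - 3.7²)
m_a = ½√(44.18 + 44.18 - 13.69) = ½√74.67 = 4.321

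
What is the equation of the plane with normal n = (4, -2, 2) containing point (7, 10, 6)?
d = n·P = (4)(7) + (-2)(10) + (2)(6) = 20
Plane: 4x - 2y + 2z = 20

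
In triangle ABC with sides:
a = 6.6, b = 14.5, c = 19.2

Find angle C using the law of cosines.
cos(C) = (a² + b² - c²)/(2ab)
cos(C) = (6.6² + 14.5² - 19.2²)/(2·6.6·14.5) = -114.83/191.4 = -0.599948
C = arccos(-0.599948) = 126.9°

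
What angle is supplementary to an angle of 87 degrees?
Supplementary angles sum to 180 degrees.
Other angle = 180 - 87
Other angle = 93 degrees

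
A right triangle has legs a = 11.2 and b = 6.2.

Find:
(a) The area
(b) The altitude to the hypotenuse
(a) Area = ½ab = ½·11.2·6.2 = 34.72
(b) Hypotenuse c = √(11.2² + 6.2²) = √163.88 = 12.8016
    Area = ½·c·h_c  →  h_c = 2·Area/c = 2·34.72/12.8016 = 5.424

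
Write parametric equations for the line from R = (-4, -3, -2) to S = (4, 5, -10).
Direction vector d = S - R = (8, 8, -8)
x = -4 + 8t, y = -3 + 8t, z = -2 - 8t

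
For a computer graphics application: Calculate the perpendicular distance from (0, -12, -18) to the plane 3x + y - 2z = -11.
d = |3(0) + 1(-12) + (-2)(-18) - (-11)| / √(3² + 1² + (-2)²) = 35/√14 = 9.354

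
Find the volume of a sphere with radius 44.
Volume = (4/3) * pi * r³
Volume = (4/3) * pi * 44³
Volume = (4/3) * pi * 85184
Volume = 356817.90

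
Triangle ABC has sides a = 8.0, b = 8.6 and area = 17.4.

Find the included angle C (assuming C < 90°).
Area = ½ab·sin(C)  →  sin(C) = 2·Area/(ab)
sin(C) = 2·17.4/(8.0·8.6) = 0.505814
C = arcsin(0.505814) = 30.39°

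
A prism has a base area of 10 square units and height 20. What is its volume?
Volume = base area * height
Volume = 10 * 20
Volume = 200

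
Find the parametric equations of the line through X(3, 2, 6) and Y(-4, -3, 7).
Direction vector d = Y - X = (-7, -5, 1)
x = 3 - 7t, y = 2 - 5t, z = 6 + t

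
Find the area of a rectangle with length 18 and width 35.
Area = length * width
Area = 18 * 35
Area = 630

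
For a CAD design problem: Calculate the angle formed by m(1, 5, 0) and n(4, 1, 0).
m·n = 9, |m|² = 26, |n|² = 17
cos θ = 9/√442 ≈ 0.4281
θ ≈ 64.65°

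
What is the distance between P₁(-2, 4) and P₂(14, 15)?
Using the distance formula: d = sqrt((x₂-x₁)² + (y₂-y₁)²)
dx = 14 - (-2) = 16
dy = 15 - 4 = 11
d = sqrt(16² + 11²) = sqrt(256 + 121) = sqrt(377) = 19.42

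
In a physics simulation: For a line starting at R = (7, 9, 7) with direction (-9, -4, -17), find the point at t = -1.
P(-1) = (7 + (-9)(-1), 9 + (-4)(-1), 7 + (-17)(-1)) = (16, 13, 24)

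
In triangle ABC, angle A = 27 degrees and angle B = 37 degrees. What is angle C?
Sum of angles in a triangle = 180 degrees
Third angle = 180 - 27 - 37
Third angle = 116 degrees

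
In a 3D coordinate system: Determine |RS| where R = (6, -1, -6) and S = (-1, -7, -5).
d = √[(-7)² + (-6)² + (1)²] = √86 = 9.274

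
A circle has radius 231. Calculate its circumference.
Circumference = 2 * pi * r
Circumference = 2 * pi * 231
Circumference = 1451.42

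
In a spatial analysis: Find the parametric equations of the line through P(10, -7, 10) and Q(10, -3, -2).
Direction vector d = Q - P = (0, 4, -12)
x = 10, y = -7 + 4t, z = 10 - 12t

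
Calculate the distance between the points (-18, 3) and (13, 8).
Using the distance formula: d = sqrt((x₂-x₁)² + (y₂-y₁)²)
dx = 13 - (-18) = 31
dy = 8 - 3 = 5
d = sqrt(31² + 5²) = sqrt(961 + 25) = sqrt(986) = 31.40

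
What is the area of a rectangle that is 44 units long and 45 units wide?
Area = length * width
Area = 44 * 45
Area = 1980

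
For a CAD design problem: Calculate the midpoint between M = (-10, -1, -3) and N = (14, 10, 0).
Midpoint = ((-10+14)/2, (-1+10)/2, (-3+0)/2) = (2, 4.5, -1.5)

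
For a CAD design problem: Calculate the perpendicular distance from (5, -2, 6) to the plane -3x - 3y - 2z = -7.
d = |(-3)(5) + (-3)(-2) + (-2)(6) - (-7)| / √((-3)² + (-3)² + (-2)²) = 14/√22 = 2.985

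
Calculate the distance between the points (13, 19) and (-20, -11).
Using the distance formula: d = sqrt((x₂-x₁)² + (y₂-y₁)²)
dx = (-20) - 13 = -33
dy = (-11) - 19 = -30
d = sqrt((-33)² + (-30)²) = sqrt(1089 + 900) = sqrt(1989) = 44.60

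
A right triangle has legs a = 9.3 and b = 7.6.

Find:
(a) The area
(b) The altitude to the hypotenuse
(a) Area = ½ab = ½·9.3·7.6 = 35.34
(b) Hypotenuse c = √(9.3² + 7.6²) = √144.25 = 12.0104
    Area = ½·c·h_c  →  h_c = 2·Area/c = 2·35.34/12.0104 = 5.885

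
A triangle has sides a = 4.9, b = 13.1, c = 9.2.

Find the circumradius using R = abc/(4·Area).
s = (a+b+c)/2 = 13.6
Area = √(s(s-a)(s-b)(s-c)) = √(13.6·8.7·0.5·4.4) = 16.1339
R = abc/(4·Area) = (4.9·13.1·9.2)/(4·16.1339) = 590.548/64.5356 = 9.151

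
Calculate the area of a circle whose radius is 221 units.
Area = pi * r²
Area = pi * 221²
Area = pi * 48841
Area = 153438.53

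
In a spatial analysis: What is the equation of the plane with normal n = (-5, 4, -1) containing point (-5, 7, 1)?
d = n·P = (-5)(-5) + (4)(7) + (-1)(1) = 52
Plane: -5x + 4y - z = 52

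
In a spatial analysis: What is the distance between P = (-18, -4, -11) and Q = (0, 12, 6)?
d = √[(18)² + (16)² + (17)²] = √869 = 29.48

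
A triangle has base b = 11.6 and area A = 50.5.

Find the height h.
A = ½bh  →  h = 2A/b
h = 2·50.5/11.6 = 8.707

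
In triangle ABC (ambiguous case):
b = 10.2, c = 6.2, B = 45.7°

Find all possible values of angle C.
sin(C)/c = sin(B)/b  →  sin(C) = c·sin(B)/b = 6.2·sin(45.7°)/10.2 = 0.435029
C₁ = arcsin(0.435029) = 25.79°,  C₂ = 180° - C₁ = 154.21°
Check C₂: A = 180° - 45.7° - 154.21° = -19.91° ≤ 0, rejected
C = 25.79° (one solution)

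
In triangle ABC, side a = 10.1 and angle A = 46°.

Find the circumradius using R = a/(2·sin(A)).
R = a/(2·sin(A)) = 10.1/(2·sin(46°))
R = 10.1/(2·0.719340) = 10.1/1.438680 = 7.02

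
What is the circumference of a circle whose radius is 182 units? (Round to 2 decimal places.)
Circumference = 2 * pi * r
Circumference = 2 * pi * 182
Circumference = 1143.54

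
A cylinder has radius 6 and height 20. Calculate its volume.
Volume = pi * r² * h
Volume = pi * 6² * 20
Volume = pi * 36 * 20
Volume = pi * 720
Volume = 2261.95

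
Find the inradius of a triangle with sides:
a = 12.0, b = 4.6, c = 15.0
s = (a+b+c)/2 = (12.0+4.6+15.0)/2 = 15.8
Area = √(s(s-a)(s-b)(s-c)) = √(15.8·3.8·11.2·0.8) = 23.1939
r = Area/s = 23.1939/15.8 = 1.468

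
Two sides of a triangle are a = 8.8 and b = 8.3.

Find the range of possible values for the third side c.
By the triangle inequality: |a - b| < c < a + b
|8.8 - 8.3| < c < 8.8 + 8.3
0.5 < c < 17.1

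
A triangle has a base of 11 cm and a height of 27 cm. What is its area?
Area = (1/2) * base * height
Area = (1/2) * 11 * 27
Area = 148.50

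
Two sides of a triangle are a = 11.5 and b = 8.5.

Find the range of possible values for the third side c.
By the triangle inequality: |a - b| < c < a + b
|11.5 - 8.5| < c < 11.5 + 8.5
3 < c < 20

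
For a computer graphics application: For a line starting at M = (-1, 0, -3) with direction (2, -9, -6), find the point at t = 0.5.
P(0.5) = (-1 + 2(0.5), 0 + (-9)(0.5), -3 + (-6)(0.5)) = (0, -4.5, -6)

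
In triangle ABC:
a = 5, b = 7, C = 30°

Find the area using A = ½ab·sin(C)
A = ½·5·7·sin(30°) = ½·35·0.500000 = 8.75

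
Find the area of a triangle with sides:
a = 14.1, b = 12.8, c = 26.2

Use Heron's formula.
s = (a+b+c)/2 = (14.1+12.8+26.2)/2 = 26.55
A = √(s(s-a)(s-b)(s-c)) = √(26.55·12.45·13.75·0.35)
A = √1590.76 = 39.88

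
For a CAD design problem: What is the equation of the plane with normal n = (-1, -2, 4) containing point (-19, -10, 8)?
d = n·P = (-1)(-19) + (-2)(-10) + (4)(8) = 71
Plane: -x - 2y + 4z = 71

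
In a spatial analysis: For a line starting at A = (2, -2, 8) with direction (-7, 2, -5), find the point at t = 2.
P(2) = (2 + (-7)(2), -2 + 2(2), 8 + (-5)(2)) = (-12, 2, -2)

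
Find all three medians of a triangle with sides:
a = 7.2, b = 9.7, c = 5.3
Using m_x = ½√(2y² + 2z² - x²):
m_a = ½√(2·9.7² + 2·5.3² - 7.2²) = ½√192.52 = 6.938
m_b = ½√(2·7.2² + 2·5.3² - 9.7²) = ½√65.77 = 4.055
m_c = ½√(2·7.2² + 2·9.7² - 5.3²) = ½√263.77 = 8.12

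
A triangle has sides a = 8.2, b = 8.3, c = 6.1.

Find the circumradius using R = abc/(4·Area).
s = (a+b+c)/2 = 11.3
Area = √(s(s-a)(s-b)(s-c)) = √(11.3·3.1·3·5.2) = 23.3767
R = abc/(4·Area) = (8.2·8.3·6.1)/(4·23.3767) = 415.166/93.5068 = 4.44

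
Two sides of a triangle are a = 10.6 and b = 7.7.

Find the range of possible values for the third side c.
By the triangle inequality: |a - b| < c < a + b
|10.6 - 7.7| < c < 10.6 + 7.7
2.9 < c < 18.3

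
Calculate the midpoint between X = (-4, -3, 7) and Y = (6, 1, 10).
Midpoint = ((-4+6)/2, (-3+1)/2, (7+10)/2) = (1, -1, 8.5)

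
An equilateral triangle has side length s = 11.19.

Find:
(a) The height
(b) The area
(a) Height h = s·√3/2 = 11.19·√3/2 = 9.691
(b) Area = (√3/4)·s² = (√3/4)·11.19² = (√3/4)·125.216 = 54.22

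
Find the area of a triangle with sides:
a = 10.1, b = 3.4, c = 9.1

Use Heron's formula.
s = (a+b+c)/2 = (10.1+3.4+9.1)/2 = 11.3
A = √(s(s-a)(s-b)(s-c)) = √(11.3·1.2·7.9·2.2)
A = √235.673 = 15.35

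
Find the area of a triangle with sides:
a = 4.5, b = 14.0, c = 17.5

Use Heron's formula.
s = (a+b+c)/2 = (4.5+14.0+17.5)/2 = 18
A = √(s(s-a)(s-b)(s-c)) = √(18·13.5·4·0.5)
A = √486 = 22.05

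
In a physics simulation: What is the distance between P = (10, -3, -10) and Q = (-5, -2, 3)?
d = √[(-15)² + (1)² + (13)²] = √395 = 19.87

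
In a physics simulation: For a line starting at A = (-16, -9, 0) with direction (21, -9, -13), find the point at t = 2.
P(2) = (-16 + 21(2), -9 + (-9)(2), 0 + (-13)(2)) = (26, -27, -26)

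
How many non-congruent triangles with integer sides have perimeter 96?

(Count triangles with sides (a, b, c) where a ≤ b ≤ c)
With a ≤ b ≤ c and a + b + c = 96, the triangle inequality a + b > c gives c < 96/2, so c ≤ 47.
Iterate a from 1 to ⌊p/3⌋ = 32; for each a, b ranges from a to ⌊(p−a)/2⌋ with c = p − a − b, keeping only c ≥ b.
Triples: (2, 47, 47), (3, 46, 47), (4, 45, 47), …
Count = 192 triangles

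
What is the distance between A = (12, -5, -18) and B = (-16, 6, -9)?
d = √[(-28)² + (11)² + (9)²] = √986 = 31.4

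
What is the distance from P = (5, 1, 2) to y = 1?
d = |0(5) + 1(1) + 0(2) - (1)| / √(0² + 1² + 0²) = 0/√1 = 0.0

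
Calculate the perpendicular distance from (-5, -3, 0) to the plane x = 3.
d = |1(-5) + 0(-3) + 0(0) - (3)| / √(1² + 0² + 0²) = 8/√1 = 8.0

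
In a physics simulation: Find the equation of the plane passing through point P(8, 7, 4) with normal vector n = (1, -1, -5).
d = n·P = (1)(8) + (-1)(7) + (-5)(4) = -19
Plane: x - y - 5z = -19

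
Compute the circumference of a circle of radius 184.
Circumference = 2 * pi * r
Circumference = 2 * pi * 184
Circumference = 1156.11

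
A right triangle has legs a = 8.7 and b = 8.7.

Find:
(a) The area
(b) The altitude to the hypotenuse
(a) Area = ½ab = ½·8.7·8.7 = 37.845
(b) Hypotenuse c = √(8.7² + 8.7²) = √151.38 = 12.3037
    Area = ½·c·h_c  →  h_c = 2·Area/c = 2·37.845/12.3037 = 6.152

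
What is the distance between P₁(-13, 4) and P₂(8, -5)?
Using the distance formula: d = sqrt((x₂-x₁)² + (y₂-y₁)²)
dx = 8 - (-13) = 21
dy = (-5) - 4 = -9
d = sqrt(21² + (-9)²) = sqrt(441 + 81) = sqrt(522) = 22.85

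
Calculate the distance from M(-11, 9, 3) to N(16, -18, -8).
d = √[(27)² + (-27)² + (-11)²] = √1579 = 39.74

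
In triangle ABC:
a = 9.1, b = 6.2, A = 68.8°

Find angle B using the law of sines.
sin(B)/b = sin(A)/a
sin(B) = b·sin(A)/a = 6.2·sin(68.8°)/9.1 = 0.635210
B = arcsin(0.635210) = 39.44°  (b ≤ a, so B ≤ A and the acute solution is unique)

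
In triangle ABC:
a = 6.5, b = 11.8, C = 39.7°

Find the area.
Using A = ½ab·sin(C):
A = ½·6.5·11.8·sin(39.7°) = ½·76.7·0.638768 = 24.5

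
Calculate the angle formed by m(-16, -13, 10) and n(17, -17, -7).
m·n = -121, |m|² = 525, |n|² = 627
cos θ = -121/√329175 ≈ -0.2109
θ ≈ 102.2°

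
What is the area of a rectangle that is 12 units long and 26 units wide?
Area = length * width
Area = 12 * 26
Area = 312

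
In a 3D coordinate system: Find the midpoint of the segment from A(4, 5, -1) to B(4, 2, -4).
Midpoint = ((4+4)/2, (5+2)/2, (-1-4)/2) = (4, 3.5, -2.5)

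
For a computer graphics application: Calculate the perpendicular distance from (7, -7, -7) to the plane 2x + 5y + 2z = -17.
d = |2(7) + 5(-7) + 2(-7) - (-17)| / √(2² + 5² + 2²) = 18/√33 = 3.133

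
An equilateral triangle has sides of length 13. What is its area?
Area = (sqrt(3)/4) * s²
Area = (sqrt(3)/4) * 13²
Area = (sqrt(3)/4) * 169
Area = 73.18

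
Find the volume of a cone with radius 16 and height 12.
Volume = (1/3) * pi * r² * h
Volume = (1/3) * pi * 16² * 12
Volume = (1/3) * pi * 256 * 12
Volume = (1/3) * pi * 3072
Volume = 3216.99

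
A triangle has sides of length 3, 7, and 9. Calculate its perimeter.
Perimeter = sum of all sides
Perimeter = 3 + 7 + 9
Perimeter = 19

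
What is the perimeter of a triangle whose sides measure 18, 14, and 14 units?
Perimeter = sum of all sides
Perimeter = 18 + 14 + 14
Perimeter = 46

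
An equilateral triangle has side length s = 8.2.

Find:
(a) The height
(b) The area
(a) Height h = s·√3/2 = 8.2·√3/2 = 7.101
(b) Area = (√3/4)·s² = (√3/4)·8.2² = (√3/4)·67.24 = 29.12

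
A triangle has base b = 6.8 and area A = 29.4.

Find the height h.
A = ½bh  →  h = 2A/b
h = 2·29.4/6.8 = 8.647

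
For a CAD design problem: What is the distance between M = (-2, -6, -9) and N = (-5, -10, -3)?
d = √[(-3)² + (-4)² + (6)²] = √61 = 7.81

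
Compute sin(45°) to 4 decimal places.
sin(45 degrees) = sqrt(2)/2
Decimal approximation: 0.7071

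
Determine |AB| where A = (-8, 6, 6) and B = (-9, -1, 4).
d = √[(-1)² + (-7)² + (-2)²] = √54 = 7.348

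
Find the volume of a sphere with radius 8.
Volume = (4/3) * pi * r³
Volume = (4/3) * pi * 8³
Volume = (4/3) * pi * 512
Volume = 2144.66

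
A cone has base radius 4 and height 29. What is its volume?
Volume = (1/3) * pi * r² * h
Volume = (1/3) * pi * 4² * 29
Volume = (1/3) * pi * 16 * 29
Volume = (1/3) * pi * 464
Volume = 485.90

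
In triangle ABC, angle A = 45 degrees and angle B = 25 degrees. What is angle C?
Sum of angles in a triangle = 180 degrees
Third angle = 180 - 45 - 25
Third angle = 110 degrees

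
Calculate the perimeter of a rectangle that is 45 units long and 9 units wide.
Perimeter = 2 * (length + width)
Perimeter = 2 * (45 + 9)
Perimeter = 2 * 54
Perimeter = 108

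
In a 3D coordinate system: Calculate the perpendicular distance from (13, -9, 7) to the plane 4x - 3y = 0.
d = |4(13) + (-3)(-9) + 0(7) - (0)| / √(4² + (-3)² + 0²) = 79/√25 = 15.8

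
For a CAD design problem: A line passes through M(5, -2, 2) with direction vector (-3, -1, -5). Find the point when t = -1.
P(-1) = (5 + (-3)(-1), -2 + (-1)(-1), 2 + (-5)(-1)) = (8, -1, 7)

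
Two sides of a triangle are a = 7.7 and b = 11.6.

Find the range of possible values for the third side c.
By the triangle inequality: |a - b| < c < a + b
|7.7 - 11.6| < c < 7.7 + 11.6
3.9 < c < 19.3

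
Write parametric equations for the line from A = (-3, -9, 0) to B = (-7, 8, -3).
Direction vector d = B - A = (-4, 17, -3)
x = -3 - 4t, y = -9 + 17t, z = 0 - 3t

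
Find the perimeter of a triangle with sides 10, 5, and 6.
Perimeter = sum of all sides
Perimeter = 10 + 5 + 6
Perimeter = 21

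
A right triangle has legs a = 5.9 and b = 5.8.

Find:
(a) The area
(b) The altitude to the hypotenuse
(a) Area = ½ab = ½·5.9·5.8 = 17.11
(b) Hypotenuse c = √(5.9² + 5.8²) = √68.45 = 8.27345
    Area = ½·c·h_c  →  h_c = 2·Area/c = 2·17.11/8.27345 = 4.136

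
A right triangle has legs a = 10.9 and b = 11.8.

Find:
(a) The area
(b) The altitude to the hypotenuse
(a) Area = ½ab = ½·10.9·11.8 = 64.31
(b) Hypotenuse c = √(10.9² + 11.8²) = √258.05 = 16.0639
    Area = ½·c·h_c  →  h_c = 2·Area/c = 2·64.31/16.0639 = 8.007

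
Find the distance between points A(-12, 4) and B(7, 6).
Using the distance formula: d = sqrt((x₂-x₁)² + (y₂-y₁)²)
dx = 7 - (-12) = 19
dy = 6 - 4 = 2
d = sqrt(19² + 2²) = sqrt(361 + 4) = sqrt(365) = 19.10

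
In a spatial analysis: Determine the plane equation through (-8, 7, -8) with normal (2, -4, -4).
d = n·P = (2)(-8) + (-4)(7) + (-4)(-8) = -12
Plane: 2x - 4y - 4z = -12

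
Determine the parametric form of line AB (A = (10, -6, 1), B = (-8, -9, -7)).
Direction vector d = B - A = (-18, -3, -8)
x = 10 - 18t, y = -6 - 3t, z = 1 - 8t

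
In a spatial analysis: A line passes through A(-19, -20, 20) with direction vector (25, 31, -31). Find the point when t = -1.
P(-1) = (-19 + 25(-1), -20 + 31(-1), 20 + (-31)(-1)) = (-44, -51, 51)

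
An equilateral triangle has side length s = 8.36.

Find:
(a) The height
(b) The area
(a) Height h = s·√3/2 = 8.36·√3/2 = 7.24
(b) Area = (√3/4)·s² = (√3/4)·8.36² = (√3/4)·69.8896 = 30.26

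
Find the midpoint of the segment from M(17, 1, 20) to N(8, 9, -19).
Midpoint = ((17+8)/2, (1+9)/2, (20-19)/2) = (12.5, 5, 0.5)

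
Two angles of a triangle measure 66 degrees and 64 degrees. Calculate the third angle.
Sum of angles in a triangle = 180 degrees
Third angle = 180 - 66 - 64
Third angle = 50 degrees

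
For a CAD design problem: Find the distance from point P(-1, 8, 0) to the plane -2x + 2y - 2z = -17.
d = |(-2)(-1) + 2(8) + (-2)(0) - (-17)| / √((-2)² + 2² + (-2)²) = 35/√12 = 10.1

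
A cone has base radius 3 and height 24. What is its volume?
Volume = (1/3) * pi * r² * h
Volume = (1/3) * pi * 3² * 24
Volume = (1/3) * pi * 9 * 24
Volume = (1/3) * pi * 216
Volume = 226.19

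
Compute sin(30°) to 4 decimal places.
sin(30 degrees) = 1/2
Decimal approximation: 0.5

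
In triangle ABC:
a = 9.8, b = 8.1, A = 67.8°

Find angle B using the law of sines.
sin(B)/b = sin(A)/a
sin(B) = b·sin(A)/a = 8.1·sin(67.8°)/9.8 = 0.765260
B = arcsin(0.765260) = 49.93°  (b ≤ a, so B ≤ A and the acute solution is unique)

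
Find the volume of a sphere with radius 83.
Volume = (4/3) * pi * r³
Volume = (4/3) * pi * 83³
Volume = (4/3) * pi * 571787
Volume = 2395095.78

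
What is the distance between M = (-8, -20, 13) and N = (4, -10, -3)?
d = √[(12)² + (10)² + (-16)²] = √500 = 22.36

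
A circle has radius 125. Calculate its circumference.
Circumference = 2 * pi * r
Circumference = 2 * pi * 125
Circumference = 785.40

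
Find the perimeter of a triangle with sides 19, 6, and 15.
Perimeter = sum of all sides
Perimeter = 19 + 6 + 15
Perimeter = 40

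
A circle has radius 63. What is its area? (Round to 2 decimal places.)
Area = pi * r²
Area = pi * 63²
Area = pi * 3969
Area = 12468.98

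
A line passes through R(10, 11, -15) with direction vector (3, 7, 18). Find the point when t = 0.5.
P(0.5) = (10 + 3(0.5), 11 + 7(0.5), -15 + 18(0.5)) = (11.5, 14.5, -6)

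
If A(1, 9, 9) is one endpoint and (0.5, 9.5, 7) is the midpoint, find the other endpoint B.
B = (2×0.5 - 1, 2×9.5 - 9, 2×7 - 9) = (0, 10, 5)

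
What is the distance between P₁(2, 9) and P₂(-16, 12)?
Using the distance formula: d = sqrt((x₂-x₁)² + (y₂-y₁)²)
dx = (-16) - 2 = -18
dy = 12 - 9 = 3
d = sqrt((-18)² + 3²) = sqrt(324 + 9) = sqrt(333) = 18.25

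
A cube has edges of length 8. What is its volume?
Volume = s³
Volume = 8³
Volume = 512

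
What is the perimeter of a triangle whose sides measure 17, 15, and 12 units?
Perimeter = sum of all sides
Perimeter = 17 + 15 + 12
Perimeter = 44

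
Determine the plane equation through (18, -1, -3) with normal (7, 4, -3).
d = n·P = (7)(18) + (4)(-1) + (-3)(-3) = 131
Plane: 7x + 4y - 3z = 131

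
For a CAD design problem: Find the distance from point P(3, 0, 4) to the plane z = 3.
d = |0(3) + 0(0) + 1(4) - (3)| / √(0² + 0² + 1²) = 1/√1 = 1.0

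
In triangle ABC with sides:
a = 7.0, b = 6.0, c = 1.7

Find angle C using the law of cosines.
cos(C) = (a² + b² - c²)/(2ab)
cos(C) = (7.0² + 6.0² - 1.7²)/(2·7.0·6.0) = 82.11/84 = 0.977500
C = arccos(0.977500) = 12.18°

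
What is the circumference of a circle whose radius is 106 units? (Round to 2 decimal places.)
Circumference = 2 * pi * r
Circumference = 2 * pi * 106
Circumference = 666.02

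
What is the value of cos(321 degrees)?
cos(321 degrees) = 0.7771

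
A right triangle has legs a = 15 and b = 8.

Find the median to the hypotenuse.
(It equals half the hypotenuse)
Hypotenuse c = √(15² + 8²) = √289 = 17
Median to hypotenuse = c/2 = 8.5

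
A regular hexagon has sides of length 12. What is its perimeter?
Perimeter = number of sides * side length
Perimeter = 6 * 12
Perimeter = 72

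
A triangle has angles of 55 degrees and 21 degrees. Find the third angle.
Sum of angles in a triangle = 180 degrees
Third angle = 180 - 55 - 21
Third angle = 104 degrees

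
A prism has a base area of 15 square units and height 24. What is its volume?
Volume = base area * height
Volume = 15 * 24
Volume = 360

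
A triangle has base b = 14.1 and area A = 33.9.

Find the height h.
A = ½bh  →  h = 2A/b
h = 2·33.9/14.1 = 4.809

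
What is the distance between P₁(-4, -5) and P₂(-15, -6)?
Using the distance formula: d = sqrt((x₂-x₁)² + (y₂-y₁)²)
dx = (-15) - (-4) = -11
dy = (-6) - (-5) = -1
d = sqrt((-11)² + (-1)²) = sqrt(121 + 1) = sqrt(122) = 11.05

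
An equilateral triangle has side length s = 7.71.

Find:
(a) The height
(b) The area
(a) Height h = s·√3/2 = 7.71·√3/2 = 6.677
(b) Area = (√3/4)·s² = (√3/4)·7.71² = (√3/4)·59.4441 = 25.74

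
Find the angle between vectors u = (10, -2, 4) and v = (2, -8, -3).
u·v = 24, |u|² = 120, |v|² = 77
cos θ = 24/√9240 ≈ 0.2497
θ ≈ 75.54°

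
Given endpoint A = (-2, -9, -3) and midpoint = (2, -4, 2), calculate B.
B = (2×2 - (-2), 2×(-4) - (-9), 2×2 - (-3)) = (6, 1, 7)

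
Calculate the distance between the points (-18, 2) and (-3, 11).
Using the distance formula: d = sqrt((x₂-x₁)² + (y₂-y₁)²)
dx = (-3) - (-18) = 15
dy = 11 - 2 = 9
d = sqrt(15² + 9²) = sqrt(225 + 81) = sqrt(306) = 17.49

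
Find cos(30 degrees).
cos(30 degrees) = sqrt(3)/2
Decimal approximation: 0.866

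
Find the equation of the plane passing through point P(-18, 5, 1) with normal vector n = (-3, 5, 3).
d = n·P = (-3)(-18) + (5)(5) + (3)(1) = 82
Plane: -3x + 5y + 3z = 82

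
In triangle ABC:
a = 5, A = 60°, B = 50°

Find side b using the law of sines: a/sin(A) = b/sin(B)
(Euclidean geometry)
b = a·sin(B)/sin(A) = 5·sin(50°)/sin(60°)
b = 5·0.766044/0.866025 = 4.423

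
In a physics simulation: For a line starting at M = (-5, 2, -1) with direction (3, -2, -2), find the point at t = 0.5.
P(0.5) = (-5 + 3(0.5), 2 + (-2)(0.5), -1 + (-2)(0.5)) = (-3.5, 1, -2)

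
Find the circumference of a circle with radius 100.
Circumference = 2 * pi * r
Circumference = 2 * pi * 100
Circumference = 628.32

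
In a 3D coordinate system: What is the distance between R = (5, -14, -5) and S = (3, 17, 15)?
d = √[(-2)² + (31)² + (20)²] = √1365 = 36.95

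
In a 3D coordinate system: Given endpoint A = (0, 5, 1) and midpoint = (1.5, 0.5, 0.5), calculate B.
B = (2×1.5 - 0, 2×0.5 - 5, 2×0.5 - 1) = (3, -4, 0)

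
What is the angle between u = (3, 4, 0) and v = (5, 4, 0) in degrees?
u·v = 31, |u|² = 25, |v|² = 41
cos θ = 31/√1025 ≈ 0.9683
θ ≈ 14.47°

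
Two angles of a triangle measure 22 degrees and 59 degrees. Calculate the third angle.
Sum of angles in a triangle = 180 degrees
Third angle = 180 - 22 - 59
Third angle = 99 degrees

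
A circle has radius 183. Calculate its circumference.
Circumference = 2 * pi * r
Circumference = 2 * pi * 183
Circumference = 1149.82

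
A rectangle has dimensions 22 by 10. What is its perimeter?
Perimeter = 2 * (length + width)
Perimeter = 2 * (22 + 10)
Perimeter = 2 * 32
Perimeter = 64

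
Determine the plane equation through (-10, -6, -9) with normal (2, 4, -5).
d = n·P = (2)(-10) + (4)(-6) + (-5)(-9) = 1
Plane: 2x + 4y - 5z = 1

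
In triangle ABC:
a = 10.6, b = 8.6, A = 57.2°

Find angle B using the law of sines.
sin(B)/b = sin(A)/a
sin(B) = b·sin(A)/a = 8.6·sin(57.2°)/10.6 = 0.681969
B = arcsin(0.681969) = 43°  (b ≤ a, so B ≤ A and the acute solution is unique)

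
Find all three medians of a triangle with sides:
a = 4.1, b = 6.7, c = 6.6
Using m_x = ½√(2y² + 2z² - x²):
m_a = ½√(2·6.7² + 2·6.6² - 4.1²) = ½√160.09 = 6.326
m_b = ½√(2·4.1² + 2·6.6² - 6.7²) = ½√75.85 = 4.355
m_c = ½√(2·4.1² + 2·6.7² - 6.6²) = ½√79.84 = 4.468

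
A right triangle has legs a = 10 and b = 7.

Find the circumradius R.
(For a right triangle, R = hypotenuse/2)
Hypotenuse c = √(10² + 7²) = √149 = 12.2066
R = c/2 = 6.103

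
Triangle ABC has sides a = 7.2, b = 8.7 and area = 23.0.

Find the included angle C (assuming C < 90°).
Area = ½ab·sin(C)  →  sin(C) = 2·Area/(ab)
sin(C) = 2·23.0/(7.2·8.7) = 0.734355
C = arcsin(0.734355) = 47.25°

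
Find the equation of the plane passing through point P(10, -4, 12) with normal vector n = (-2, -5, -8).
d = n·P = (-2)(10) + (-5)(-4) + (-8)(12) = -96
Plane: -2x - 5y - 8z = -96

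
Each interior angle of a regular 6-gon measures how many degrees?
Interior angle of a regular n-gon = (n-2)*180/n
Interior angle = (6-2)*180/6
Interior angle = 4*180/6
Interior angle = 720/6
Interior angle = 120 degrees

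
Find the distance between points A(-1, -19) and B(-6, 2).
Using the distance formula: d = sqrt((x₂-x₁)² + (y₂-y₁)²)
dx = (-6) - (-1) = -5
dy = 2 - (-19) = 21
d = sqrt((-5)² + 21²) = sqrt(25 + 441) = sqrt(466) = 21.59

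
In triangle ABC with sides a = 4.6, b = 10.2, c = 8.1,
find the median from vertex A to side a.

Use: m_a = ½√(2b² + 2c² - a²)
m_a = ½√(2·10.2² + 2·8.1² - 4.6²)
m_a = ½√(208.08 + 131.22 - 21.16) = ½√318.14 = 8.918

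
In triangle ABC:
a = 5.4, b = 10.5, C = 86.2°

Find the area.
Using A = ½ab·sin(C):
A = ½·5.4·10.5·sin(86.2°) = ½·56.7·0.997801 = 28.29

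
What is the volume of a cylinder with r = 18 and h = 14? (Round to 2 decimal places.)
Volume = pi * r² * h
Volume = pi * 18² * 14
Volume = pi * 324 * 14
Volume = pi * 4536
Volume = 14250.26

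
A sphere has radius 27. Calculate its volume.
Volume = (4/3) * pi * r³
Volume = (4/3) * pi * 27³
Volume = (4/3) * pi * 19683
Volume = 82447.96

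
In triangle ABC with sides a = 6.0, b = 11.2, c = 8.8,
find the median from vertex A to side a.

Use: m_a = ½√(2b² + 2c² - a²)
m_a = ½√(2·11.2² + 2·8.8² - 6.0²)
m_a = ½√(250.88 + 154.88 - 36) = ½√369.76 = 9.615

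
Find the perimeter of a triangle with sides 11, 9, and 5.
Perimeter = sum of all sides
Perimeter = 11 + 9 + 5
Perimeter = 25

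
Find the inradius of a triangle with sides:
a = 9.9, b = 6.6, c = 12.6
s = (a+b+c)/2 = (9.9+6.6+12.6)/2 = 14.55
Area = √(s(s-a)(s-b)(s-c)) = √(14.55·4.65·7.95·1.95) = 32.3861
r = Area/s = 32.3861/14.55 = 2.226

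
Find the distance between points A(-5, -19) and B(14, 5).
Using the distance formula: d = sqrt((x₂-x₁)² + (y₂-y₁)²)
dx = 14 - (-5) = 19
dy = 5 - (-19) = 24
d = sqrt(19² + 24²) = sqrt(361 + 576) = sqrt(937) = 30.61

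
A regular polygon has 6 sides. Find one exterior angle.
Exterior angle of a regular n-gon = 360/n
Exterior angle = 360/6
Exterior angle = 60 degrees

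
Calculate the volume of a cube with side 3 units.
Volume = s³
Volume = 3³
Volume = 27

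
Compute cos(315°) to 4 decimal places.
cos(315 degrees) = 0.7071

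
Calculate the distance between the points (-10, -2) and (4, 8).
Using the distance formula: d = sqrt((x₂-x₁)² + (y₂-y₁)²)
dx = 4 - (-10) = 14
dy = 8 - (-2) = 10
d = sqrt(14² + 10²) = sqrt(196 + 100) = sqrt(296) = 17.20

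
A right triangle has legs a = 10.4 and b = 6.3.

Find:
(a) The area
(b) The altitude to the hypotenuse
(a) Area = ½ab = ½·10.4·6.3 = 32.76
(b) Hypotenuse c = √(10.4² + 6.3²) = √147.85 = 12.1594
    Area = ½·c·h_c  →  h_c = 2·Area/c = 2·32.76/12.1594 = 5.388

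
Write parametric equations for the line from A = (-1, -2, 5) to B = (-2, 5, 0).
Direction vector d = B - A = (-1, 7, -5)
x = -1 - t, y = -2 + 7t, z = 5 - 5t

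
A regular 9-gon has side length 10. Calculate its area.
For a regular 9-gon with side length s = 10:
Apothem a = s / (2*tan(pi/9)) = 10 / (2*tan(pi/9)) ≈ 13.7374
Perimeter P = 9 * 10 = 90
Area = (1/2) * P * a = (1/2) * 90 * 13.7374 = 618.18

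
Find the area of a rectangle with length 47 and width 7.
Area = length * width
Area = 47 * 7
Area = 329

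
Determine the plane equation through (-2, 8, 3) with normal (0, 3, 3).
d = n·P = (0)(-2) + (3)(8) + (3)(3) = 33
Plane: 3y + 3z = 33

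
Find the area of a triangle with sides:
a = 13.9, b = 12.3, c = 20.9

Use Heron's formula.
s = (a+b+c)/2 = (13.9+12.3+20.9)/2 = 23.55
A = √(s(s-a)(s-b)(s-c)) = √(23.55·9.65·11.25·2.65)
A = √6775.11 = 82.31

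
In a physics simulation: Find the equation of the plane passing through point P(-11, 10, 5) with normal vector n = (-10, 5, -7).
d = n·P = (-10)(-11) + (5)(10) + (-7)(5) = 125
Plane: -10x + 5y - 7z = 125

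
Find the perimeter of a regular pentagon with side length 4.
Perimeter = number of sides * side length
Perimeter = 5 * 4
Perimeter = 20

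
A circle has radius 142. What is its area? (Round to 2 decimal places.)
Area = pi * r²
Area = pi * 142²
Area = pi * 20164
Area = 63347.07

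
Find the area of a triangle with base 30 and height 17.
Area = (1/2) * base * height
Area = (1/2) * 30 * 17
Area = 255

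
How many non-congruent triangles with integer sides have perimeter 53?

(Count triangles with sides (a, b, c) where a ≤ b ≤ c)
With a ≤ b ≤ c and a + b + c = 53, the triangle inequality a + b > c gives c < 53/2, so c ≤ 26.
Iterate a from 1 to ⌊p/3⌋ = 17; for each a, b ranges from a to ⌊(p−a)/2⌋ with c = p − a − b, keeping only c ≥ b.
Triples: (1, 26, 26), (2, 25, 26), (3, 24, 26), …
Count = 65 triangles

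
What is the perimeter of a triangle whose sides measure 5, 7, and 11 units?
Perimeter = sum of all sides
Perimeter = 5 + 7 + 11
Perimeter = 23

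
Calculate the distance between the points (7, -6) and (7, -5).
Using the distance formula: d = sqrt((x₂-x₁)² + (y₂-y₁)²)
dx = 7 - 7 = 0
dy = (-5) - (-6) = 1
d = sqrt(0² + 1²) = sqrt(0 + 1) = sqrt(1) = 1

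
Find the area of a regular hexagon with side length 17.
For a regular 6-gon with side length s = 17:
Apothem a = s / (2*tan(pi/6)) = 17 / (2*tan(pi/6)) ≈ 14.7224
Perimeter P = 6 * 17 = 102
Area = (1/2) * P * a = (1/2) * 102 * 14.7224 = 750.84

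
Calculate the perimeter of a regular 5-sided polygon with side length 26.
Perimeter = number of sides * side length
Perimeter = 5 * 26
Perimeter = 130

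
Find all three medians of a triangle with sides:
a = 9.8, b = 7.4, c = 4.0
Using m_x = ½√(2y² + 2z² - x²):
m_a = ½√(2·7.4² + 2·4.0² - 9.8²) = ½√45.48 = 3.372
m_b = ½√(2·9.8² + 2·4.0² - 7.4²) = ½√169.32 = 6.506
m_c = ½√(2·9.8² + 2·7.4² - 4.0²) = ½√285.6 = 8.45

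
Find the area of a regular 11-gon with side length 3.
For a regular 11-gon with side length s = 3:
Apothem a = s / (2*tan(pi/11)) = 3 / (2*tan(pi/11)) ≈ 5.1085
Perimeter P = 11 * 3 = 33
Area = (1/2) * P * a = (1/2) * 33 * 5.1085 = 84.29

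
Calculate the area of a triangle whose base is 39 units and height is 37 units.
Area = (1/2) * base * height
Area = (1/2) * 39 * 37
Area = 721.50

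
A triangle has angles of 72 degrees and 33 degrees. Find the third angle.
Sum of angles in a triangle = 180 degrees
Third angle = 180 - 72 - 33
Third angle = 75 degrees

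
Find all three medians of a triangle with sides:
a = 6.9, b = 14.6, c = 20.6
Using m_x = ½√(2y² + 2z² - x²):
m_a = ½√(2·14.6² + 2·20.6² - 6.9²) = ½√1227.43 = 17.52
m_b = ½√(2·6.9² + 2·20.6² - 14.6²) = ½√730.78 = 13.52
m_c = ½√(2·6.9² + 2·14.6² - 20.6²) = ½√97.18 = 4.929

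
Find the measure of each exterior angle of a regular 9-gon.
Exterior angle of a regular n-gon = 360/n
Exterior angle = 360/9
Exterior angle = 40 degrees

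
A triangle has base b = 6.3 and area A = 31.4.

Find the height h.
A = ½bh  →  h = 2A/b
h = 2·31.4/6.3 = 9.968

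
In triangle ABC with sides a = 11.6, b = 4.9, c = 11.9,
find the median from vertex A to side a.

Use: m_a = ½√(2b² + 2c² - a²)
m_a = ½√(2·4.9² + 2·11.9² - 11.6²)
m_a = ½√(48.02 + 283.22 - 134.56) = ½√196.68 = 7.012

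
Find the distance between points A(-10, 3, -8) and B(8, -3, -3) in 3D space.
d = √[(18)² + (-6)² + (5)²] = √385 = 19.62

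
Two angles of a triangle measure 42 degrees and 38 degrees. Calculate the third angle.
Sum of angles in a triangle = 180 degrees
Third angle = 180 - 42 - 38
Third angle = 100 degrees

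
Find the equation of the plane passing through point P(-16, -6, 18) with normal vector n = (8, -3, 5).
d = n·P = (8)(-16) + (-3)(-6) + (5)(18) = -20
Plane: 8x - 3y + 5z = -20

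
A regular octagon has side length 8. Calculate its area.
For a regular 8-gon with side length s = 8:
Apothem a = s / (2*tan(pi/8)) = 8 / (2*tan(pi/8)) ≈ 9.6569
Perimeter P = 8 * 8 = 64
Area = (1/2) * P * a = (1/2) * 64 * 9.6569 = 309.02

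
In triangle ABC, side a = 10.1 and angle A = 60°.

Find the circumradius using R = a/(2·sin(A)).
R = a/(2·sin(A)) = 10.1/(2·sin(60°))
R = 10.1/(2·0.866025) = 10.1/1.732051 = 5.831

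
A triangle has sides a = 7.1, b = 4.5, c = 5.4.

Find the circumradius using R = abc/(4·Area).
s = (a+b+c)/2 = 8.5
Area = √(s(s-a)(s-b)(s-c)) = √(8.5·1.4·4·3.1) = 12.1474
R = abc/(4·Area) = (7.1·4.5·5.4)/(4·12.1474) = 172.53/48.5896 = 3.551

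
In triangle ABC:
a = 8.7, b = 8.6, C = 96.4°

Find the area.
Using A = ½ab·sin(C):
A = ½·8.7·8.6·sin(96.4°) = ½·74.82·0.993768 = 37.18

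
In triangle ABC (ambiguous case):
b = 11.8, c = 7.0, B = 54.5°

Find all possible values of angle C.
sin(C)/c = sin(B)/b  →  sin(C) = c·sin(B)/b = 7.0·sin(54.5°)/11.8 = 0.482950
C₁ = arcsin(0.482950) = 28.88°,  C₂ = 180° - C₁ = 151.12°
Check C₂: A = 180° - 54.5° - 151.12° = -25.62° ≤ 0, rejected
C = 28.88° (one solution)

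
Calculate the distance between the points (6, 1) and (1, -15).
Using the distance formula: d = sqrt((x₂-x₁)² + (y₂-y₁)²)
dx = 1 - 6 = -5
dy = (-15) - 1 = -16
d = sqrt((-5)² + (-16)²) = sqrt(25 + 256) = sqrt(281) = 16.76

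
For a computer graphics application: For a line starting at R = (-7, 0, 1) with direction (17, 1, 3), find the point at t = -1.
P(-1) = (-7 + 17(-1), 0 + 1(-1), 1 + 3(-1)) = (-24, -1, -2)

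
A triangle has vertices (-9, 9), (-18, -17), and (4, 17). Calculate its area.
Using the coordinate formula: Area = (1/2)|x₁(y₂-y₃) + x₂(y₃-y₁) + x₃(y₁-y₂)|
Area = (1/2)|(-9)((-17)-17) + (-18)(17-9) + 4(9-(-17))|
Area = (1/2)|(-9)*(-34) + (-18)*8 + 4*26|
Area = (1/2)|306 + (-144) + 104|
Area = (1/2)*266 = 133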